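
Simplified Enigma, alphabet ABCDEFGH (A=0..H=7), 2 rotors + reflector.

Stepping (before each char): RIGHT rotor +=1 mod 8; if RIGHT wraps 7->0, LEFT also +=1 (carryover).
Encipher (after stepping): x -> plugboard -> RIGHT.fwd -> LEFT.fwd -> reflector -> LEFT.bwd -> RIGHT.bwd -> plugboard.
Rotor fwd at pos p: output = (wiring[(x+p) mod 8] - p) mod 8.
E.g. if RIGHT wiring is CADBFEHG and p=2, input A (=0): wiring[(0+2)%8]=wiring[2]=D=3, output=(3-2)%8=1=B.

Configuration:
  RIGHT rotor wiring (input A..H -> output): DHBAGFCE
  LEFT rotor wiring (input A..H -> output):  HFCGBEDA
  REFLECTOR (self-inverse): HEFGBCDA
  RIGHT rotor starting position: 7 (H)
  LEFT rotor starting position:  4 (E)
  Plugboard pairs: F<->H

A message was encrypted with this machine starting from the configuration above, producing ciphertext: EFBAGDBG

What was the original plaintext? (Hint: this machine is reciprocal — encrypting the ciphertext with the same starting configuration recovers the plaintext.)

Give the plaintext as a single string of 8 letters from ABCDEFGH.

Answer: BHABHCFH

Derivation:
Char 1 ('E'): step: R->0, L->5 (L advanced); E->plug->E->R->G->L->B->refl->E->L'->H->R'->B->plug->B
Char 2 ('F'): step: R->1, L=5; F->plug->H->R->C->L->D->refl->G->L'->B->R'->F->plug->H
Char 3 ('B'): step: R->2, L=5; B->plug->B->R->G->L->B->refl->E->L'->H->R'->A->plug->A
Char 4 ('A'): step: R->3, L=5; A->plug->A->R->F->L->F->refl->C->L'->D->R'->B->plug->B
Char 5 ('G'): step: R->4, L=5; G->plug->G->R->F->L->F->refl->C->L'->D->R'->F->plug->H
Char 6 ('D'): step: R->5, L=5; D->plug->D->R->G->L->B->refl->E->L'->H->R'->C->plug->C
Char 7 ('B'): step: R->6, L=5; B->plug->B->R->G->L->B->refl->E->L'->H->R'->H->plug->F
Char 8 ('G'): step: R->7, L=5; G->plug->G->R->G->L->B->refl->E->L'->H->R'->F->plug->H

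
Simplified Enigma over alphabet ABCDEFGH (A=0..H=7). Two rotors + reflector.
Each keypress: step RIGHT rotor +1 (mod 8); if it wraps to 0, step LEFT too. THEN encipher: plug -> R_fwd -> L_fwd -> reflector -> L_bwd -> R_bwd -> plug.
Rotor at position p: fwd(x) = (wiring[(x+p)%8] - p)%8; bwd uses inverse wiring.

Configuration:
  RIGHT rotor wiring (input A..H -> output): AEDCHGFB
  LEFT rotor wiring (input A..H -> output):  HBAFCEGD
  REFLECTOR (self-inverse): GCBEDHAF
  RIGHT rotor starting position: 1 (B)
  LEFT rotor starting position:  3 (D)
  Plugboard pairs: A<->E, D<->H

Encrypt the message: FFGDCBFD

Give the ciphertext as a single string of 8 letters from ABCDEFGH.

Char 1 ('F'): step: R->2, L=3; F->plug->F->R->H->L->F->refl->H->L'->B->R'->A->plug->E
Char 2 ('F'): step: R->3, L=3; F->plug->F->R->F->L->E->refl->D->L'->D->R'->C->plug->C
Char 3 ('G'): step: R->4, L=3; G->plug->G->R->H->L->F->refl->H->L'->B->R'->C->plug->C
Char 4 ('D'): step: R->5, L=3; D->plug->H->R->C->L->B->refl->C->L'->A->R'->B->plug->B
Char 5 ('C'): step: R->6, L=3; C->plug->C->R->C->L->B->refl->C->L'->A->R'->H->plug->D
Char 6 ('B'): step: R->7, L=3; B->plug->B->R->B->L->H->refl->F->L'->H->R'->G->plug->G
Char 7 ('F'): step: R->0, L->4 (L advanced); F->plug->F->R->G->L->E->refl->D->L'->E->R'->B->plug->B
Char 8 ('D'): step: R->1, L=4; D->plug->H->R->H->L->B->refl->C->L'->C->R'->B->plug->B

Answer: ECCBDGBB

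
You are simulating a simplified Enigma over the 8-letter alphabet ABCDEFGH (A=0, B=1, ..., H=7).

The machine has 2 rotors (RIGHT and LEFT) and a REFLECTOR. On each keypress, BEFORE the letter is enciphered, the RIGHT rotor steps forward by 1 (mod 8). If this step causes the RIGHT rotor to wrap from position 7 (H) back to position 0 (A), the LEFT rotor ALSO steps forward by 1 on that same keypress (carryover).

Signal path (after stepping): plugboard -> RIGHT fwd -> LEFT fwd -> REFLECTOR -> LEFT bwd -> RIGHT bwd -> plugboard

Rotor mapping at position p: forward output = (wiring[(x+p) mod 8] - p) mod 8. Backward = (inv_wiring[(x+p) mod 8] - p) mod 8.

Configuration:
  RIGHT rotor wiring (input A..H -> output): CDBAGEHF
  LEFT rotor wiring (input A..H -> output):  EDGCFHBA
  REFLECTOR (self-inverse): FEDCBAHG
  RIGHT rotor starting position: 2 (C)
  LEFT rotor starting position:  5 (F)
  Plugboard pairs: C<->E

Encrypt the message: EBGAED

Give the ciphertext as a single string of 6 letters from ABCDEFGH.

Char 1 ('E'): step: R->3, L=5; E->plug->C->R->B->L->E->refl->B->L'->F->R'->A->plug->A
Char 2 ('B'): step: R->4, L=5; B->plug->B->R->A->L->C->refl->D->L'->C->R'->A->plug->A
Char 3 ('G'): step: R->5, L=5; G->plug->G->R->D->L->H->refl->G->L'->E->R'->F->plug->F
Char 4 ('A'): step: R->6, L=5; A->plug->A->R->B->L->E->refl->B->L'->F->R'->D->plug->D
Char 5 ('E'): step: R->7, L=5; E->plug->C->R->E->L->G->refl->H->L'->D->R'->B->plug->B
Char 6 ('D'): step: R->0, L->6 (L advanced); D->plug->D->R->A->L->D->refl->C->L'->B->R'->C->plug->E

Answer: AAFDBE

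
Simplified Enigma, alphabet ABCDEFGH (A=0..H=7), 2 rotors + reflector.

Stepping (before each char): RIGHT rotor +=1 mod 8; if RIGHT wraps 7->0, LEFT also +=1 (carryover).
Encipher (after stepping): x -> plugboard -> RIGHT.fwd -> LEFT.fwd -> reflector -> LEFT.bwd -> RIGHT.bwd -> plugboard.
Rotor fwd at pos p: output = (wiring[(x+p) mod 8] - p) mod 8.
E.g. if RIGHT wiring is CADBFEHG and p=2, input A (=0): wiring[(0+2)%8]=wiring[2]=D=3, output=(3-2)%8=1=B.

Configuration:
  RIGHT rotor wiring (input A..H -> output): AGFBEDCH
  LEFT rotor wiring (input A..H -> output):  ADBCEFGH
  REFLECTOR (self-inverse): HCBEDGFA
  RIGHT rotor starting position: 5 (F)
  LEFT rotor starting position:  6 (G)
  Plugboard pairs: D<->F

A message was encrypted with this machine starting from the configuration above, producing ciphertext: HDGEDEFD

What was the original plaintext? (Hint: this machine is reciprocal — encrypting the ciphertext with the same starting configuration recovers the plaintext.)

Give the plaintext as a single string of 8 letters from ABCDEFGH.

Answer: AGEBGHGH

Derivation:
Char 1 ('H'): step: R->6, L=6; H->plug->H->R->F->L->E->refl->D->L'->E->R'->A->plug->A
Char 2 ('D'): step: R->7, L=6; D->plug->F->R->F->L->E->refl->D->L'->E->R'->G->plug->G
Char 3 ('G'): step: R->0, L->7 (L advanced); G->plug->G->R->C->L->E->refl->D->L'->E->R'->E->plug->E
Char 4 ('E'): step: R->1, L=7; E->plug->E->R->C->L->E->refl->D->L'->E->R'->B->plug->B
Char 5 ('D'): step: R->2, L=7; D->plug->F->R->F->L->F->refl->G->L'->G->R'->G->plug->G
Char 6 ('E'): step: R->3, L=7; E->plug->E->R->E->L->D->refl->E->L'->C->R'->H->plug->H
Char 7 ('F'): step: R->4, L=7; F->plug->D->R->D->L->C->refl->B->L'->B->R'->G->plug->G
Char 8 ('D'): step: R->5, L=7; D->plug->F->R->A->L->A->refl->H->L'->H->R'->H->plug->H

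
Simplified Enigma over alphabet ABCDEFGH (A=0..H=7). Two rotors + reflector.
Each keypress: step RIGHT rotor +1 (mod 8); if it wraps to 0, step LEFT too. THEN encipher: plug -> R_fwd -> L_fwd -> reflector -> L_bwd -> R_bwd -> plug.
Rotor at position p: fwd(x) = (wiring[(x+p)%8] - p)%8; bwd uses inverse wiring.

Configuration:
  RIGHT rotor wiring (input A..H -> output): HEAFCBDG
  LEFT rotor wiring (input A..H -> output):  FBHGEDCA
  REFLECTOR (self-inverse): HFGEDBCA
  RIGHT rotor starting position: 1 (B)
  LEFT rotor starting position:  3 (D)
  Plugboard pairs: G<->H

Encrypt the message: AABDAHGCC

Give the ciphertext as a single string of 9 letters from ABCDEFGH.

Answer: HEAFDFHHE

Derivation:
Char 1 ('A'): step: R->2, L=3; A->plug->A->R->G->L->G->refl->C->L'->F->R'->G->plug->H
Char 2 ('A'): step: R->3, L=3; A->plug->A->R->C->L->A->refl->H->L'->D->R'->E->plug->E
Char 3 ('B'): step: R->4, L=3; B->plug->B->R->F->L->C->refl->G->L'->G->R'->A->plug->A
Char 4 ('D'): step: R->5, L=3; D->plug->D->R->C->L->A->refl->H->L'->D->R'->F->plug->F
Char 5 ('A'): step: R->6, L=3; A->plug->A->R->F->L->C->refl->G->L'->G->R'->D->plug->D
Char 6 ('H'): step: R->7, L=3; H->plug->G->R->C->L->A->refl->H->L'->D->R'->F->plug->F
Char 7 ('G'): step: R->0, L->4 (L advanced); G->plug->H->R->G->L->D->refl->E->L'->D->R'->G->plug->H
Char 8 ('C'): step: R->1, L=4; C->plug->C->R->E->L->B->refl->F->L'->F->R'->G->plug->H
Char 9 ('C'): step: R->2, L=4; C->plug->C->R->A->L->A->refl->H->L'->B->R'->E->plug->E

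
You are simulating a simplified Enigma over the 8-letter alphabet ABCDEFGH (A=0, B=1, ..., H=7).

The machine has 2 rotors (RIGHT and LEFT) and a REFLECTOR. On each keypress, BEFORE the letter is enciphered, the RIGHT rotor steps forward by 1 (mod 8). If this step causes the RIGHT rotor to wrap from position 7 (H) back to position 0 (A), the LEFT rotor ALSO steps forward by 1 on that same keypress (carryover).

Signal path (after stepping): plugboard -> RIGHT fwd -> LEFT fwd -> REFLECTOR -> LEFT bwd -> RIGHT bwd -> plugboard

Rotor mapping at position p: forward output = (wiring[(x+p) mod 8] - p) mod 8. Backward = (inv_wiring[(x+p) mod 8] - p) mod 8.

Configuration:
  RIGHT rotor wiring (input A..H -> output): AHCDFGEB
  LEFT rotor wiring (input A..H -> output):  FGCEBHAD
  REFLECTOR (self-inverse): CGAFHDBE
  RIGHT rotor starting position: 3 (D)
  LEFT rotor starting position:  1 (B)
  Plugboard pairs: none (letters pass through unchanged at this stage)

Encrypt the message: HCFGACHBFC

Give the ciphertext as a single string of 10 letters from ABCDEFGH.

Char 1 ('H'): step: R->4, L=1; H->plug->H->R->H->L->E->refl->H->L'->F->R'->D->plug->D
Char 2 ('C'): step: R->5, L=1; C->plug->C->R->E->L->G->refl->B->L'->B->R'->A->plug->A
Char 3 ('F'): step: R->6, L=1; F->plug->F->R->F->L->H->refl->E->L'->H->R'->G->plug->G
Char 4 ('G'): step: R->7, L=1; G->plug->G->R->H->L->E->refl->H->L'->F->R'->H->plug->H
Char 5 ('A'): step: R->0, L->2 (L advanced); A->plug->A->R->A->L->A->refl->C->L'->B->R'->H->plug->H
Char 6 ('C'): step: R->1, L=2; C->plug->C->R->C->L->H->refl->E->L'->H->R'->H->plug->H
Char 7 ('H'): step: R->2, L=2; H->plug->H->R->F->L->B->refl->G->L'->E->R'->D->plug->D
Char 8 ('B'): step: R->3, L=2; B->plug->B->R->C->L->H->refl->E->L'->H->R'->H->plug->H
Char 9 ('F'): step: R->4, L=2; F->plug->F->R->D->L->F->refl->D->L'->G->R'->G->plug->G
Char 10 ('C'): step: R->5, L=2; C->plug->C->R->E->L->G->refl->B->L'->F->R'->F->plug->F

Answer: DAGHHHDHGF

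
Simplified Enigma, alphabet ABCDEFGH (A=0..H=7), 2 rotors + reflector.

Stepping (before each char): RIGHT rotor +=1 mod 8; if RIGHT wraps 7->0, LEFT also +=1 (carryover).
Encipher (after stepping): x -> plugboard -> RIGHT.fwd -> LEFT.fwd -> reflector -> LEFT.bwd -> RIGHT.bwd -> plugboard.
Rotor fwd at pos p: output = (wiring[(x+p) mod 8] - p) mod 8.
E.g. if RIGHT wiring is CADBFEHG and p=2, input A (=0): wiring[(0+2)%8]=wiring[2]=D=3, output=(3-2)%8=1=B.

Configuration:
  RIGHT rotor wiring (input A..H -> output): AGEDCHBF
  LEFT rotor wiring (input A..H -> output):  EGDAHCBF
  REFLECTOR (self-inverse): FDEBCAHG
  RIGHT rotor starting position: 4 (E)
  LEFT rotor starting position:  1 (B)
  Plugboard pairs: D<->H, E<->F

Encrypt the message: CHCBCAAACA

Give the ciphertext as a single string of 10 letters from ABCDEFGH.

Answer: DEFEBEEDDC

Derivation:
Char 1 ('C'): step: R->5, L=1; C->plug->C->R->A->L->F->refl->A->L'->F->R'->H->plug->D
Char 2 ('H'): step: R->6, L=1; H->plug->D->R->A->L->F->refl->A->L'->F->R'->F->plug->E
Char 3 ('C'): step: R->7, L=1; C->plug->C->R->H->L->D->refl->B->L'->E->R'->E->plug->F
Char 4 ('B'): step: R->0, L->2 (L advanced); B->plug->B->R->G->L->C->refl->E->L'->H->R'->F->plug->E
Char 5 ('C'): step: R->1, L=2; C->plug->C->R->C->L->F->refl->A->L'->D->R'->B->plug->B
Char 6 ('A'): step: R->2, L=2; A->plug->A->R->C->L->F->refl->A->L'->D->R'->F->plug->E
Char 7 ('A'): step: R->3, L=2; A->plug->A->R->A->L->B->refl->D->L'->F->R'->F->plug->E
Char 8 ('A'): step: R->4, L=2; A->plug->A->R->G->L->C->refl->E->L'->H->R'->H->plug->D
Char 9 ('C'): step: R->5, L=2; C->plug->C->R->A->L->B->refl->D->L'->F->R'->H->plug->D
Char 10 ('A'): step: R->6, L=2; A->plug->A->R->D->L->A->refl->F->L'->C->R'->C->plug->C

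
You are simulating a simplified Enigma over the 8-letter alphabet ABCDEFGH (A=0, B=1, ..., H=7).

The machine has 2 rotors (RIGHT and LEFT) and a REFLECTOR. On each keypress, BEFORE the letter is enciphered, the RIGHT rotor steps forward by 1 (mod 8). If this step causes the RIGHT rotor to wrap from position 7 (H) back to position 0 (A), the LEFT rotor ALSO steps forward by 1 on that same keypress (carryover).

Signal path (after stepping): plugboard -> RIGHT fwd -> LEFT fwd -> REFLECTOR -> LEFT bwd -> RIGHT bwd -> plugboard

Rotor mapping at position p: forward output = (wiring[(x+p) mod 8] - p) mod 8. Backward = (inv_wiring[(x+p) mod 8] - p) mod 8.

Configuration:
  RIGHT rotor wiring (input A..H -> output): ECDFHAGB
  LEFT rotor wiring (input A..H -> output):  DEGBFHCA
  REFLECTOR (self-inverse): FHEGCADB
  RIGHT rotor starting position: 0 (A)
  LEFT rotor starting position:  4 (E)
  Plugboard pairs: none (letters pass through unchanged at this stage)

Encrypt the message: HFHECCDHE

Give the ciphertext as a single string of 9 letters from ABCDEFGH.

Char 1 ('H'): step: R->1, L=4; H->plug->H->R->D->L->E->refl->C->L'->G->R'->D->plug->D
Char 2 ('F'): step: R->2, L=4; F->plug->F->R->H->L->F->refl->A->L'->F->R'->C->plug->C
Char 3 ('H'): step: R->3, L=4; H->plug->H->R->A->L->B->refl->H->L'->E->R'->B->plug->B
Char 4 ('E'): step: R->4, L=4; E->plug->E->R->A->L->B->refl->H->L'->E->R'->B->plug->B
Char 5 ('C'): step: R->5, L=4; C->plug->C->R->E->L->H->refl->B->L'->A->R'->G->plug->G
Char 6 ('C'): step: R->6, L=4; C->plug->C->R->G->L->C->refl->E->L'->D->R'->B->plug->B
Char 7 ('D'): step: R->7, L=4; D->plug->D->R->E->L->H->refl->B->L'->A->R'->F->plug->F
Char 8 ('H'): step: R->0, L->5 (L advanced); H->plug->H->R->B->L->F->refl->A->L'->H->R'->E->plug->E
Char 9 ('E'): step: R->1, L=5; E->plug->E->R->H->L->A->refl->F->L'->B->R'->A->plug->A

Answer: DCBBGBFEA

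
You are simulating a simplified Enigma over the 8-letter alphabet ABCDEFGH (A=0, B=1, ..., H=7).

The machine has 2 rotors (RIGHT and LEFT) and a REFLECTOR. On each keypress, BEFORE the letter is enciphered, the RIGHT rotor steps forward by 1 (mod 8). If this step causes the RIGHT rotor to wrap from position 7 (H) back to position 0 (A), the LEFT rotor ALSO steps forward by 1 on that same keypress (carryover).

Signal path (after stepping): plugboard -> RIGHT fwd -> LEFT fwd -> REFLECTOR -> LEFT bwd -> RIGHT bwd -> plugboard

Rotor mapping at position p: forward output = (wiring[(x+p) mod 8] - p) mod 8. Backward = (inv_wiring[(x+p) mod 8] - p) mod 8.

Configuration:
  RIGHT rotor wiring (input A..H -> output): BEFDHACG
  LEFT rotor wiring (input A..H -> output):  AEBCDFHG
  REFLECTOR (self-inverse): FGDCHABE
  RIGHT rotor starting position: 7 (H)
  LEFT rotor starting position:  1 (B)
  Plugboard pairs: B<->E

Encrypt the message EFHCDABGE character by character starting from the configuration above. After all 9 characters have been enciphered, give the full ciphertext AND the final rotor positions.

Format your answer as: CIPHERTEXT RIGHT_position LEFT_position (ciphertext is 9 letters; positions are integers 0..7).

Char 1 ('E'): step: R->0, L->2 (L advanced); E->plug->B->R->E->L->F->refl->A->L'->B->R'->A->plug->A
Char 2 ('F'): step: R->1, L=2; F->plug->F->R->B->L->A->refl->F->L'->E->R'->B->plug->E
Char 3 ('H'): step: R->2, L=2; H->plug->H->R->C->L->B->refl->G->L'->G->R'->D->plug->D
Char 4 ('C'): step: R->3, L=2; C->plug->C->R->F->L->E->refl->H->L'->A->R'->A->plug->A
Char 5 ('D'): step: R->4, L=2; D->plug->D->R->C->L->B->refl->G->L'->G->R'->C->plug->C
Char 6 ('A'): step: R->5, L=2; A->plug->A->R->D->L->D->refl->C->L'->H->R'->E->plug->B
Char 7 ('B'): step: R->6, L=2; B->plug->E->R->H->L->C->refl->D->L'->D->R'->C->plug->C
Char 8 ('G'): step: R->7, L=2; G->plug->G->R->B->L->A->refl->F->L'->E->R'->E->plug->B
Char 9 ('E'): step: R->0, L->3 (L advanced); E->plug->B->R->E->L->D->refl->C->L'->C->R'->G->plug->G
Final: ciphertext=AEDACBCBG, RIGHT=0, LEFT=3

Answer: AEDACBCBG 0 3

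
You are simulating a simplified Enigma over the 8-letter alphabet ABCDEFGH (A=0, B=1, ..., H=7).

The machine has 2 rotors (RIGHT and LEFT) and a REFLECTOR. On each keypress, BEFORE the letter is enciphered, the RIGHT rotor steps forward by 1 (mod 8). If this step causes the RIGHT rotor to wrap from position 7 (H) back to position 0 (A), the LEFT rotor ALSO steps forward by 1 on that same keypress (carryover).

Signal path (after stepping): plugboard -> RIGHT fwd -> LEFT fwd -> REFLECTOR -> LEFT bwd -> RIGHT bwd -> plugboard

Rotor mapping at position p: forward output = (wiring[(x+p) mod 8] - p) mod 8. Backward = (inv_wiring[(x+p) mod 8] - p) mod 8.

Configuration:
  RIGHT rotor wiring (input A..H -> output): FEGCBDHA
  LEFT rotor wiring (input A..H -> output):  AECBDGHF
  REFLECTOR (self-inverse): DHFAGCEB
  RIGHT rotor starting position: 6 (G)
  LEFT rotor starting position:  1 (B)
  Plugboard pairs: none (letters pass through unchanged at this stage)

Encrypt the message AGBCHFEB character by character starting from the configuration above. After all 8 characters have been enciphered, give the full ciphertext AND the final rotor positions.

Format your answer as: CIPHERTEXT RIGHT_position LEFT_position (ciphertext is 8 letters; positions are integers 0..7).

Answer: DBDABAHA 6 2

Derivation:
Char 1 ('A'): step: R->7, L=1; A->plug->A->R->B->L->B->refl->H->L'->H->R'->D->plug->D
Char 2 ('G'): step: R->0, L->2 (L advanced); G->plug->G->R->H->L->C->refl->F->L'->E->R'->B->plug->B
Char 3 ('B'): step: R->1, L=2; B->plug->B->R->F->L->D->refl->A->L'->A->R'->D->plug->D
Char 4 ('C'): step: R->2, L=2; C->plug->C->R->H->L->C->refl->F->L'->E->R'->A->plug->A
Char 5 ('H'): step: R->3, L=2; H->plug->H->R->D->L->E->refl->G->L'->G->R'->B->plug->B
Char 6 ('F'): step: R->4, L=2; F->plug->F->R->A->L->A->refl->D->L'->F->R'->A->plug->A
Char 7 ('E'): step: R->5, L=2; E->plug->E->R->H->L->C->refl->F->L'->E->R'->H->plug->H
Char 8 ('B'): step: R->6, L=2; B->plug->B->R->C->L->B->refl->H->L'->B->R'->A->plug->A
Final: ciphertext=DBDABAHA, RIGHT=6, LEFT=2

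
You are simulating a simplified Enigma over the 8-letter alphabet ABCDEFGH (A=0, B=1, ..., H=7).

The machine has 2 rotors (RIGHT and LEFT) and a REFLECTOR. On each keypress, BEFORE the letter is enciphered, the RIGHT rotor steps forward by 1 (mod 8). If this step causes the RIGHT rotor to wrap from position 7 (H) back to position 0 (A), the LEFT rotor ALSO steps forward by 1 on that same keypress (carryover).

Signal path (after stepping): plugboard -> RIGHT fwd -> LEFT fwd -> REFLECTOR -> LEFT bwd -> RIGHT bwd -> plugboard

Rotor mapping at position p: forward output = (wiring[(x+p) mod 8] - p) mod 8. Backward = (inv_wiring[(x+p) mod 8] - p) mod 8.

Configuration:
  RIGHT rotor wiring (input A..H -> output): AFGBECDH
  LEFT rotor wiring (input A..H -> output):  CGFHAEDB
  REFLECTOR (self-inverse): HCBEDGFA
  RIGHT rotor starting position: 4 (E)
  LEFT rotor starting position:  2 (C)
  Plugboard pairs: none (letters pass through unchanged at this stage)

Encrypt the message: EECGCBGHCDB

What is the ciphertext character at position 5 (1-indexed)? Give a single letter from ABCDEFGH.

Char 1 ('E'): step: R->5, L=2; E->plug->E->R->A->L->D->refl->E->L'->H->R'->H->plug->H
Char 2 ('E'): step: R->6, L=2; E->plug->E->R->A->L->D->refl->E->L'->H->R'->D->plug->D
Char 3 ('C'): step: R->7, L=2; C->plug->C->R->G->L->A->refl->H->L'->F->R'->F->plug->F
Char 4 ('G'): step: R->0, L->3 (L advanced); G->plug->G->R->D->L->A->refl->H->L'->F->R'->B->plug->B
Char 5 ('C'): step: R->1, L=3; C->plug->C->R->A->L->E->refl->D->L'->G->R'->G->plug->G

G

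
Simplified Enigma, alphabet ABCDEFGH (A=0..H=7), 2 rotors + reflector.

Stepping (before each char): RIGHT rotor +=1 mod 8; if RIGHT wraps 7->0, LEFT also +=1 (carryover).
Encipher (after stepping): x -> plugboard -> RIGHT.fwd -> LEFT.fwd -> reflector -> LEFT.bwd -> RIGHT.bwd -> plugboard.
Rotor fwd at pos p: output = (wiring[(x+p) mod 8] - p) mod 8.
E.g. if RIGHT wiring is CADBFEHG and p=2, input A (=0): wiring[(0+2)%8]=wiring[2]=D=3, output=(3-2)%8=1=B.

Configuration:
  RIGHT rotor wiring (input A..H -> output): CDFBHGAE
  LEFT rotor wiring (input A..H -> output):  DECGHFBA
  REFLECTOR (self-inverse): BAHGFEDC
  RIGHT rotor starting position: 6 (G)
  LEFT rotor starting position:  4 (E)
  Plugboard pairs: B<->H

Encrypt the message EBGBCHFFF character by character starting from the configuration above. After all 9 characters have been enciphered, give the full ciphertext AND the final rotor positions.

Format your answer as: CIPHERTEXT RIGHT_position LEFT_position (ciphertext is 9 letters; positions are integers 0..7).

Answer: HEACBAEAD 7 5

Derivation:
Char 1 ('E'): step: R->7, L=4; E->plug->E->R->C->L->F->refl->E->L'->D->R'->B->plug->H
Char 2 ('B'): step: R->0, L->5 (L advanced); B->plug->H->R->E->L->H->refl->C->L'->H->R'->E->plug->E
Char 3 ('G'): step: R->1, L=5; G->plug->G->R->D->L->G->refl->D->L'->C->R'->A->plug->A
Char 4 ('B'): step: R->2, L=5; B->plug->H->R->B->L->E->refl->F->L'->F->R'->C->plug->C
Char 5 ('C'): step: R->3, L=5; C->plug->C->R->D->L->G->refl->D->L'->C->R'->H->plug->B
Char 6 ('H'): step: R->4, L=5; H->plug->B->R->C->L->D->refl->G->L'->D->R'->A->plug->A
Char 7 ('F'): step: R->5, L=5; F->plug->F->R->A->L->A->refl->B->L'->G->R'->E->plug->E
Char 8 ('F'): step: R->6, L=5; F->plug->F->R->D->L->G->refl->D->L'->C->R'->A->plug->A
Char 9 ('F'): step: R->7, L=5; F->plug->F->R->A->L->A->refl->B->L'->G->R'->D->plug->D
Final: ciphertext=HEACBAEAD, RIGHT=7, LEFT=5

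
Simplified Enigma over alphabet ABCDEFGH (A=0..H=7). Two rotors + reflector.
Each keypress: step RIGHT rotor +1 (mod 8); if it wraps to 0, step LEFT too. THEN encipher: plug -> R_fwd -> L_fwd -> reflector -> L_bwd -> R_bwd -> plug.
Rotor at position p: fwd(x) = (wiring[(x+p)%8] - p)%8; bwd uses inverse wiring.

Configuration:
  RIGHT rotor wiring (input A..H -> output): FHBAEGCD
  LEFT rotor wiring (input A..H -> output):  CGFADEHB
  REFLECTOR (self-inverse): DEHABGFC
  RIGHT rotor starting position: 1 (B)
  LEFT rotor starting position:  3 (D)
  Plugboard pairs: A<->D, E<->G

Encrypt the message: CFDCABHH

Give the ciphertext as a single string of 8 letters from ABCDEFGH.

Answer: ECHDEGGA

Derivation:
Char 1 ('C'): step: R->2, L=3; C->plug->C->R->C->L->B->refl->E->L'->D->R'->G->plug->E
Char 2 ('F'): step: R->3, L=3; F->plug->F->R->C->L->B->refl->E->L'->D->R'->C->plug->C
Char 3 ('D'): step: R->4, L=3; D->plug->A->R->A->L->F->refl->G->L'->E->R'->H->plug->H
Char 4 ('C'): step: R->5, L=3; C->plug->C->R->G->L->D->refl->A->L'->B->R'->A->plug->D
Char 5 ('A'): step: R->6, L=3; A->plug->D->R->B->L->A->refl->D->L'->G->R'->G->plug->E
Char 6 ('B'): step: R->7, L=3; B->plug->B->R->G->L->D->refl->A->L'->B->R'->E->plug->G
Char 7 ('H'): step: R->0, L->4 (L advanced); H->plug->H->R->D->L->F->refl->G->L'->E->R'->E->plug->G
Char 8 ('H'): step: R->1, L=4; H->plug->H->R->E->L->G->refl->F->L'->D->R'->D->plug->A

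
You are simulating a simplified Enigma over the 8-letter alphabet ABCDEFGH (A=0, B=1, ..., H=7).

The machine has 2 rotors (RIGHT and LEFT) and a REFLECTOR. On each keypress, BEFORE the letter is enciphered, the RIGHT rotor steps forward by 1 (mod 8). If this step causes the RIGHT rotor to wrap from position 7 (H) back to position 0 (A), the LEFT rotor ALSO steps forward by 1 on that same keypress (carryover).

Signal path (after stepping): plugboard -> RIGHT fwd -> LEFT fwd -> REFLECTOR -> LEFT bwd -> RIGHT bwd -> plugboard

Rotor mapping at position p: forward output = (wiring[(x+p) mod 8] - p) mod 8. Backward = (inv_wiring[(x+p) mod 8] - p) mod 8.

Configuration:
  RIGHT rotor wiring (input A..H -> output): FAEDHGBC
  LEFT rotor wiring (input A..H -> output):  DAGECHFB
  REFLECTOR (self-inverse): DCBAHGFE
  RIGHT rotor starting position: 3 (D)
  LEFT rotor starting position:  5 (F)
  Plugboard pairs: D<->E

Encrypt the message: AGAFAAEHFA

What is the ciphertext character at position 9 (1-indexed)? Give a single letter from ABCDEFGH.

Char 1 ('A'): step: R->4, L=5; A->plug->A->R->D->L->G->refl->F->L'->H->R'->H->plug->H
Char 2 ('G'): step: R->5, L=5; G->plug->G->R->G->L->H->refl->E->L'->C->R'->H->plug->H
Char 3 ('A'): step: R->6, L=5; A->plug->A->R->D->L->G->refl->F->L'->H->R'->C->plug->C
Char 4 ('F'): step: R->7, L=5; F->plug->F->R->A->L->C->refl->B->L'->F->R'->D->plug->E
Char 5 ('A'): step: R->0, L->6 (L advanced); A->plug->A->R->F->L->G->refl->F->L'->C->R'->H->plug->H
Char 6 ('A'): step: R->1, L=6; A->plug->A->R->H->L->B->refl->C->L'->D->R'->B->plug->B
Char 7 ('E'): step: R->2, L=6; E->plug->D->R->E->L->A->refl->D->L'->B->R'->B->plug->B
Char 8 ('H'): step: R->3, L=6; H->plug->H->R->B->L->D->refl->A->L'->E->R'->B->plug->B
Char 9 ('F'): step: R->4, L=6; F->plug->F->R->E->L->A->refl->D->L'->B->R'->E->plug->D

D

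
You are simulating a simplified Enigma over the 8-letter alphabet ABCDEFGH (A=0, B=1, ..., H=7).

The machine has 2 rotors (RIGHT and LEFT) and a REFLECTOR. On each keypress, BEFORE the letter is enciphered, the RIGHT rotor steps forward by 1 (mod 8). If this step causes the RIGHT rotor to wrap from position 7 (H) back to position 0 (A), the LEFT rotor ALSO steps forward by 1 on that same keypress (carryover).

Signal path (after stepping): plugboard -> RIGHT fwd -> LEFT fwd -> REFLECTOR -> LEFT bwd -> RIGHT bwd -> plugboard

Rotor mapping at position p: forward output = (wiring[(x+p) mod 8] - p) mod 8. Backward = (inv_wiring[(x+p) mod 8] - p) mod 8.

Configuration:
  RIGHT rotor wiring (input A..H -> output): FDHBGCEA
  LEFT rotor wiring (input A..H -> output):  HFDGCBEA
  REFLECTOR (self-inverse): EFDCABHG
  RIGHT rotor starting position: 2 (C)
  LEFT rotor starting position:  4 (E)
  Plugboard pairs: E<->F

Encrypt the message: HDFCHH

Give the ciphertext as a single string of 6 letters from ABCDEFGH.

Char 1 ('H'): step: R->3, L=4; H->plug->H->R->E->L->D->refl->C->L'->H->R'->C->plug->C
Char 2 ('D'): step: R->4, L=4; D->plug->D->R->E->L->D->refl->C->L'->H->R'->F->plug->E
Char 3 ('F'): step: R->5, L=4; F->plug->E->R->G->L->H->refl->G->L'->A->R'->D->plug->D
Char 4 ('C'): step: R->6, L=4; C->plug->C->R->H->L->C->refl->D->L'->E->R'->H->plug->H
Char 5 ('H'): step: R->7, L=4; H->plug->H->R->F->L->B->refl->F->L'->B->R'->A->plug->A
Char 6 ('H'): step: R->0, L->5 (L advanced); H->plug->H->R->A->L->E->refl->A->L'->E->R'->G->plug->G

Answer: CEDHAG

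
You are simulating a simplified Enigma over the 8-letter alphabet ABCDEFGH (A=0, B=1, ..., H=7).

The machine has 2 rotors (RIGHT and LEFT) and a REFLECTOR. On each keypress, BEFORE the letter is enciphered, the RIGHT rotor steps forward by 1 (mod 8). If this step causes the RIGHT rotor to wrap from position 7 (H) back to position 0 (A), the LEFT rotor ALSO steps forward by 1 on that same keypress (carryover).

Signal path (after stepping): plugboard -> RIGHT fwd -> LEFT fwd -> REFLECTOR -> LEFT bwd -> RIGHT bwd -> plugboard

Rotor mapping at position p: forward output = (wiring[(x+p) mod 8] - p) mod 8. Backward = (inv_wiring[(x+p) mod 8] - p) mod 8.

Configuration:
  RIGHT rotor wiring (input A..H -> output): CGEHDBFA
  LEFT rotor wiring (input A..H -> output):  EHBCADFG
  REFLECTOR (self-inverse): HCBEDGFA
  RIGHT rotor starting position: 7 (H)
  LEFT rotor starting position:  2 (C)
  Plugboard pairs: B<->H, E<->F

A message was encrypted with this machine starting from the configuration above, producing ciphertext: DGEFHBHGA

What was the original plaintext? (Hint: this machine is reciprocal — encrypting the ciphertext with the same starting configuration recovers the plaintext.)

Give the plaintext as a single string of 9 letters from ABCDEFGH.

Char 1 ('D'): step: R->0, L->3 (L advanced); D->plug->D->R->H->L->G->refl->F->L'->B->R'->F->plug->E
Char 2 ('G'): step: R->1, L=3; G->plug->G->R->H->L->G->refl->F->L'->B->R'->H->plug->B
Char 3 ('E'): step: R->2, L=3; E->plug->F->R->G->L->E->refl->D->L'->E->R'->H->plug->B
Char 4 ('F'): step: R->3, L=3; F->plug->E->R->F->L->B->refl->C->L'->D->R'->G->plug->G
Char 5 ('H'): step: R->4, L=3; H->plug->B->R->F->L->B->refl->C->L'->D->R'->H->plug->B
Char 6 ('B'): step: R->5, L=3; B->plug->H->R->G->L->E->refl->D->L'->E->R'->A->plug->A
Char 7 ('H'): step: R->6, L=3; H->plug->B->R->C->L->A->refl->H->L'->A->R'->D->plug->D
Char 8 ('G'): step: R->7, L=3; G->plug->G->R->C->L->A->refl->H->L'->A->R'->E->plug->F
Char 9 ('A'): step: R->0, L->4 (L advanced); A->plug->A->R->C->L->B->refl->C->L'->D->R'->E->plug->F

Answer: EBBGBADFF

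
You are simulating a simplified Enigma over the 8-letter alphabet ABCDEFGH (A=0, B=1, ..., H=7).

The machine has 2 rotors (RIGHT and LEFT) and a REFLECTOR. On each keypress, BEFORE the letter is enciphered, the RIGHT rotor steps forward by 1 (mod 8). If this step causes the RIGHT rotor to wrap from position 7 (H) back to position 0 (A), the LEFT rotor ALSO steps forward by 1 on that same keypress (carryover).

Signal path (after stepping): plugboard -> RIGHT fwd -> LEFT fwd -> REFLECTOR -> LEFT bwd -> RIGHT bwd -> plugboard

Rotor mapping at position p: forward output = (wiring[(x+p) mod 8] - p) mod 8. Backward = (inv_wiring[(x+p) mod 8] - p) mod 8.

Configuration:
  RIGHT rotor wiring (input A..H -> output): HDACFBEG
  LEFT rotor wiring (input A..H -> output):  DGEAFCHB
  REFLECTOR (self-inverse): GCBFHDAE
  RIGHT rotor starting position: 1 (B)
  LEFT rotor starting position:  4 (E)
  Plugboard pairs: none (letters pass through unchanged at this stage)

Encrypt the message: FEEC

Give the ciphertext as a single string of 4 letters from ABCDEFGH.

Answer: DBDE

Derivation:
Char 1 ('F'): step: R->2, L=4; F->plug->F->R->E->L->H->refl->E->L'->H->R'->D->plug->D
Char 2 ('E'): step: R->3, L=4; E->plug->E->R->D->L->F->refl->D->L'->C->R'->B->plug->B
Char 3 ('E'): step: R->4, L=4; E->plug->E->R->D->L->F->refl->D->L'->C->R'->D->plug->D
Char 4 ('C'): step: R->5, L=4; C->plug->C->R->B->L->G->refl->A->L'->G->R'->E->plug->E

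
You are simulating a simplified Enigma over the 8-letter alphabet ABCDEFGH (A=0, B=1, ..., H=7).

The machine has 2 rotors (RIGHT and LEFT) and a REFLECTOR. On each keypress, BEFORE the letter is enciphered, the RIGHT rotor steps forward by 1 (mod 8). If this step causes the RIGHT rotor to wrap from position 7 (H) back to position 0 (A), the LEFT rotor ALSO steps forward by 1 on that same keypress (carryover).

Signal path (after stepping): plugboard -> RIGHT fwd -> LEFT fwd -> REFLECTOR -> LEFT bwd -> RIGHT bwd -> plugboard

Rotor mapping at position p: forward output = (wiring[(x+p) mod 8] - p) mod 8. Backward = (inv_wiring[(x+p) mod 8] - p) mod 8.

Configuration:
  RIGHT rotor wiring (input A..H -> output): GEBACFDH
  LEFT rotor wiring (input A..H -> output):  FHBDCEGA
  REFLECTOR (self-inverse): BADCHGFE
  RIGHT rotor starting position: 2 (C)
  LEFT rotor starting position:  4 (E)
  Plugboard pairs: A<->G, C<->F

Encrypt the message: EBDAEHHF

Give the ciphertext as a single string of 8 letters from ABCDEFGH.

Char 1 ('E'): step: R->3, L=4; E->plug->E->R->E->L->B->refl->A->L'->B->R'->G->plug->A
Char 2 ('B'): step: R->4, L=4; B->plug->B->R->B->L->A->refl->B->L'->E->R'->H->plug->H
Char 3 ('D'): step: R->5, L=4; D->plug->D->R->B->L->A->refl->B->L'->E->R'->F->plug->C
Char 4 ('A'): step: R->6, L=4; A->plug->G->R->E->L->B->refl->A->L'->B->R'->B->plug->B
Char 5 ('E'): step: R->7, L=4; E->plug->E->R->B->L->A->refl->B->L'->E->R'->H->plug->H
Char 6 ('H'): step: R->0, L->5 (L advanced); H->plug->H->R->H->L->F->refl->G->L'->G->R'->A->plug->G
Char 7 ('H'): step: R->1, L=5; H->plug->H->R->F->L->E->refl->H->L'->A->R'->B->plug->B
Char 8 ('F'): step: R->2, L=5; F->plug->C->R->A->L->H->refl->E->L'->F->R'->F->plug->C

Answer: AHCBHGBC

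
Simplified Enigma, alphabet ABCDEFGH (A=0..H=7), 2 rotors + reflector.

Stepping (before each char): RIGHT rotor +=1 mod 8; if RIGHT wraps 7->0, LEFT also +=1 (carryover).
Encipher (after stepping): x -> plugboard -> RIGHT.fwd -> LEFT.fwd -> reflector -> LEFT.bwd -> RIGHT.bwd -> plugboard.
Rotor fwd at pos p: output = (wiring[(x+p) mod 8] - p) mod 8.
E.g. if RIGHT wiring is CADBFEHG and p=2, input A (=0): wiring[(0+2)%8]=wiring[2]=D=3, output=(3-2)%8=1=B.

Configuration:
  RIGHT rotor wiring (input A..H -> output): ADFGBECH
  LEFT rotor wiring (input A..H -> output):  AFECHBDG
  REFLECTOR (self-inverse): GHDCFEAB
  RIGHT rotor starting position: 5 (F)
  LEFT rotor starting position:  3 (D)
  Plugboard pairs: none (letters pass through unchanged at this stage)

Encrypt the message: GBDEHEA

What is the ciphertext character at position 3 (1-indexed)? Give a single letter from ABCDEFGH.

Char 1 ('G'): step: R->6, L=3; G->plug->G->R->D->L->A->refl->G->L'->C->R'->C->plug->C
Char 2 ('B'): step: R->7, L=3; B->plug->B->R->B->L->E->refl->F->L'->F->R'->G->plug->G
Char 3 ('D'): step: R->0, L->4 (L advanced); D->plug->D->R->G->L->A->refl->G->L'->H->R'->H->plug->H

H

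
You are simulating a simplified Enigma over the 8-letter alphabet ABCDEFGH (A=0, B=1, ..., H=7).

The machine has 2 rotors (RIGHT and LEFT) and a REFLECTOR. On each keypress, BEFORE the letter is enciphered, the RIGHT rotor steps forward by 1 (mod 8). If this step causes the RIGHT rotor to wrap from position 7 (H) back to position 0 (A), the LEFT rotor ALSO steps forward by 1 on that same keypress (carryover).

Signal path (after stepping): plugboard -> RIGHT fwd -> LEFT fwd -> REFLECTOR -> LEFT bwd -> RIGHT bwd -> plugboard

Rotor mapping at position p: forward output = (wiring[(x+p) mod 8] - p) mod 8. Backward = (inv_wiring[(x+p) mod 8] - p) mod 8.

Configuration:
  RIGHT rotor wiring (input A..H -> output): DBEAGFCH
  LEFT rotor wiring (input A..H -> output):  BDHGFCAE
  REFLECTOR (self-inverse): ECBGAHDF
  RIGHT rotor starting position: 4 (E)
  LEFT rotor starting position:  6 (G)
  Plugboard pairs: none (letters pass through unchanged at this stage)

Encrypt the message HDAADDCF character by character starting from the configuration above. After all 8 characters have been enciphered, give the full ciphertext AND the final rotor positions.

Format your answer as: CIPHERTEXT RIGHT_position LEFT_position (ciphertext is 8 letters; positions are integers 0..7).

Answer: CEBGGABC 4 7

Derivation:
Char 1 ('H'): step: R->5, L=6; H->plug->H->R->B->L->G->refl->D->L'->C->R'->C->plug->C
Char 2 ('D'): step: R->6, L=6; D->plug->D->R->D->L->F->refl->H->L'->G->R'->E->plug->E
Char 3 ('A'): step: R->7, L=6; A->plug->A->R->A->L->C->refl->B->L'->E->R'->B->plug->B
Char 4 ('A'): step: R->0, L->7 (L advanced); A->plug->A->R->D->L->A->refl->E->L'->C->R'->G->plug->G
Char 5 ('D'): step: R->1, L=7; D->plug->D->R->F->L->G->refl->D->L'->G->R'->G->plug->G
Char 6 ('D'): step: R->2, L=7; D->plug->D->R->D->L->A->refl->E->L'->C->R'->A->plug->A
Char 7 ('C'): step: R->3, L=7; C->plug->C->R->C->L->E->refl->A->L'->D->R'->B->plug->B
Char 8 ('F'): step: R->4, L=7; F->plug->F->R->F->L->G->refl->D->L'->G->R'->C->plug->C
Final: ciphertext=CEBGGABC, RIGHT=4, LEFT=7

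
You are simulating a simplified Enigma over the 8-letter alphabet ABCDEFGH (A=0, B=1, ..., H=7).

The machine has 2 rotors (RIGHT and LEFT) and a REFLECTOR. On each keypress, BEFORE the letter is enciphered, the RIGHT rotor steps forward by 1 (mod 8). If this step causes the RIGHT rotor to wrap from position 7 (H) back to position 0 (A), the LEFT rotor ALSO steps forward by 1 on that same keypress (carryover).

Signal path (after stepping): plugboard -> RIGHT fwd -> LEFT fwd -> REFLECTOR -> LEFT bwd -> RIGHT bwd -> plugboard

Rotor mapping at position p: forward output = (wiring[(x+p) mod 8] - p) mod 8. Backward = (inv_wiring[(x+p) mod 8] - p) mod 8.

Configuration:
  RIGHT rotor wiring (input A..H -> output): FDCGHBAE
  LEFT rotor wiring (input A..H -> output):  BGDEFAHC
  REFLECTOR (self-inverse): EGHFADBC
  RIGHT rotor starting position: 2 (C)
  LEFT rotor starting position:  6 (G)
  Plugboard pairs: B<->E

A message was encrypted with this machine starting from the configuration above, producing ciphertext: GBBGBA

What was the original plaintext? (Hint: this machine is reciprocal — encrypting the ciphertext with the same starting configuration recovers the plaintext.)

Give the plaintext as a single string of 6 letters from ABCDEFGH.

Char 1 ('G'): step: R->3, L=6; G->plug->G->R->A->L->B->refl->G->L'->F->R'->D->plug->D
Char 2 ('B'): step: R->4, L=6; B->plug->E->R->B->L->E->refl->A->L'->D->R'->A->plug->A
Char 3 ('B'): step: R->5, L=6; B->plug->E->R->G->L->H->refl->C->L'->H->R'->C->plug->C
Char 4 ('G'): step: R->6, L=6; G->plug->G->R->B->L->E->refl->A->L'->D->R'->H->plug->H
Char 5 ('B'): step: R->7, L=6; B->plug->E->R->H->L->C->refl->H->L'->G->R'->B->plug->E
Char 6 ('A'): step: R->0, L->7 (L advanced); A->plug->A->R->F->L->G->refl->B->L'->G->R'->D->plug->D

Answer: DACHED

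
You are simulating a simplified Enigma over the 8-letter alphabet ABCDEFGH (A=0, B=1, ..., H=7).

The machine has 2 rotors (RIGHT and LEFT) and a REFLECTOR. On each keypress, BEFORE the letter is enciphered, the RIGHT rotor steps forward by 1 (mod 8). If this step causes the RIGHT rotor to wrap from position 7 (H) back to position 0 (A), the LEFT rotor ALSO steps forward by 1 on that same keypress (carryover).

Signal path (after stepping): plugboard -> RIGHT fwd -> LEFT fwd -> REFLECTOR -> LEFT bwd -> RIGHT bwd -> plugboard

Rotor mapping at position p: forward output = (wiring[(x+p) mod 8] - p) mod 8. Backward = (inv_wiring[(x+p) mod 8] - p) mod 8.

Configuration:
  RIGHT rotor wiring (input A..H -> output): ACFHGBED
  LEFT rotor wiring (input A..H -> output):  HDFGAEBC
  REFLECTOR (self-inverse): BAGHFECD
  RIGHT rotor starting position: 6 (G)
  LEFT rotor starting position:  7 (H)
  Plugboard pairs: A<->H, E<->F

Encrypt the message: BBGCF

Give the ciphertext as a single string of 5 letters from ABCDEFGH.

Char 1 ('B'): step: R->7, L=7; B->plug->B->R->B->L->A->refl->B->L'->F->R'->H->plug->A
Char 2 ('B'): step: R->0, L->0 (L advanced); B->plug->B->R->C->L->F->refl->E->L'->F->R'->C->plug->C
Char 3 ('G'): step: R->1, L=0; G->plug->G->R->C->L->F->refl->E->L'->F->R'->D->plug->D
Char 4 ('C'): step: R->2, L=0; C->plug->C->R->E->L->A->refl->B->L'->G->R'->G->plug->G
Char 5 ('F'): step: R->3, L=0; F->plug->E->R->A->L->H->refl->D->L'->B->R'->D->plug->D

Answer: ACDGD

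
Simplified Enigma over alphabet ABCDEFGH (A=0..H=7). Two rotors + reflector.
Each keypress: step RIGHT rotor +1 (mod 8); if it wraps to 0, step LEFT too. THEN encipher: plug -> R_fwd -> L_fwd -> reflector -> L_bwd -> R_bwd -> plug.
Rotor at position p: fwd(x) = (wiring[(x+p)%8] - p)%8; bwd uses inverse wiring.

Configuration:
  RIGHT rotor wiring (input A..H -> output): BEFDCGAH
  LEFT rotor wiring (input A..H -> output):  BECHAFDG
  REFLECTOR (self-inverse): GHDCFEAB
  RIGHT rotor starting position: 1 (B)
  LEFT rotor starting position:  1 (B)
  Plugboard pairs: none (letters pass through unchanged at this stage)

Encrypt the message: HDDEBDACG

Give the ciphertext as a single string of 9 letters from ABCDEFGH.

Answer: GAGCCECHA

Derivation:
Char 1 ('H'): step: R->2, L=1; H->plug->H->R->C->L->G->refl->A->L'->H->R'->G->plug->G
Char 2 ('D'): step: R->3, L=1; D->plug->D->R->F->L->C->refl->D->L'->A->R'->A->plug->A
Char 3 ('D'): step: R->4, L=1; D->plug->D->R->D->L->H->refl->B->L'->B->R'->G->plug->G
Char 4 ('E'): step: R->5, L=1; E->plug->E->R->H->L->A->refl->G->L'->C->R'->C->plug->C
Char 5 ('B'): step: R->6, L=1; B->plug->B->R->B->L->B->refl->H->L'->D->R'->C->plug->C
Char 6 ('D'): step: R->7, L=1; D->plug->D->R->G->L->F->refl->E->L'->E->R'->E->plug->E
Char 7 ('A'): step: R->0, L->2 (L advanced); A->plug->A->R->B->L->F->refl->E->L'->F->R'->C->plug->C
Char 8 ('C'): step: R->1, L=2; C->plug->C->R->C->L->G->refl->A->L'->A->R'->H->plug->H
Char 9 ('G'): step: R->2, L=2; G->plug->G->R->H->L->C->refl->D->L'->D->R'->A->plug->A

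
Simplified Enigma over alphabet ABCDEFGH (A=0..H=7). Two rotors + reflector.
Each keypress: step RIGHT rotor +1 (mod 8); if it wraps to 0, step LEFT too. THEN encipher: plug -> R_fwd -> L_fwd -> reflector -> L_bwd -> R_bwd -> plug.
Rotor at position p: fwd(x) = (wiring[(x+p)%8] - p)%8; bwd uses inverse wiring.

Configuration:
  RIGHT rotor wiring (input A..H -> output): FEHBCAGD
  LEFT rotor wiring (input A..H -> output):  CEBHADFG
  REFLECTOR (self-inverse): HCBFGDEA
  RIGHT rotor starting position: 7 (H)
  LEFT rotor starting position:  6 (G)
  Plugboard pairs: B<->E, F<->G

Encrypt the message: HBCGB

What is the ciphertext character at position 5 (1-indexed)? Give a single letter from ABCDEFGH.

Char 1 ('H'): step: R->0, L->7 (L advanced); H->plug->H->R->D->L->C->refl->B->L'->F->R'->A->plug->A
Char 2 ('B'): step: R->1, L=7; B->plug->E->R->H->L->G->refl->E->L'->G->R'->B->plug->E
Char 3 ('C'): step: R->2, L=7; C->plug->C->R->A->L->H->refl->A->L'->E->R'->E->plug->B
Char 4 ('G'): step: R->3, L=7; G->plug->F->R->C->L->F->refl->D->L'->B->R'->G->plug->F
Char 5 ('B'): step: R->4, L=7; B->plug->E->R->B->L->D->refl->F->L'->C->R'->C->plug->C

C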